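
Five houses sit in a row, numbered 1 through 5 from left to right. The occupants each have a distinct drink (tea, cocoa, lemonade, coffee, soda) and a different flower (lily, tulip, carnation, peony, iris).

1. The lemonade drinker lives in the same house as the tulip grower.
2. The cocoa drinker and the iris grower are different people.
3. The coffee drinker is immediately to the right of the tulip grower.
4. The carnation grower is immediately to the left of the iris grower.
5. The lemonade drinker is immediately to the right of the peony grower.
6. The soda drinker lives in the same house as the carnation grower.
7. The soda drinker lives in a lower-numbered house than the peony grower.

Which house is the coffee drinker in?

House 5 flower: only lily fits.
House 1 flower: only carnation fits.
So house 4 gets tulip for flower.
From clue 1, the lemonade drinker must be in house 4.
The coffee drinker is in house 5 (clue 3).
The iris grower is in house 2 (clue 4).
From clue 5, the peony grower must be in house 3.
Clue 6: the soda drinker is in house 1.
Clue 2: the cocoa drinker is in house 3.
That leaves tea as the drink for house 2.
So: house 1 = soda/carnation, house 2 = tea/iris, house 3 = cocoa/peony, house 4 = lemonade/tulip, house 5 = coffee/lily.

5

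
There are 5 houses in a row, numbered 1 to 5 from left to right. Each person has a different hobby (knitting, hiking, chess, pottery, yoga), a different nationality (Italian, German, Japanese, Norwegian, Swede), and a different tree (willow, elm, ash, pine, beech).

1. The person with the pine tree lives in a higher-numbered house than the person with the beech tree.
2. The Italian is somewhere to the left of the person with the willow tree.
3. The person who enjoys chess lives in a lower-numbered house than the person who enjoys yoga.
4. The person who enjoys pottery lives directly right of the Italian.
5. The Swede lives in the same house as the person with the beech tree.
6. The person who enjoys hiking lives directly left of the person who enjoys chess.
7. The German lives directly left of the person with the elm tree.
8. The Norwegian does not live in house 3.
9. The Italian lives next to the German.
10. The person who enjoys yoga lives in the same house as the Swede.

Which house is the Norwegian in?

The only tree still possible for house 1 is ash.
The person who enjoys chess is narrowed to house 2 or 3; consider each.
Placing it in house 3 leads to a contradiction, so it's in house 2.
The person who enjoys hiking is in house 1 (clue 6).
House 2 tree: only elm fits.
By clue 7, the German is in house 1.
Clue 9: the Italian is in house 2.
From clue 4, the person who enjoys pottery must be in house 3.
So house 4 gets yoga for hobby.
House 5's hobby must be knitting (nothing else left).
From clue 10, the Swede must be in house 4.
So house 3 gets Japanese for nationality.
That leaves Norwegian as the nationality for house 5.
Clue 5 places the person with the beech tree in house 4.
The only tree still possible for house 3 is willow.
House 5's tree must be pine (nothing else left).
So: house 1 = hiking/German/ash, house 2 = chess/Italian/elm, house 3 = pottery/Japanese/willow, house 4 = yoga/Swede/beech, house 5 = knitting/Norwegian/pine.

5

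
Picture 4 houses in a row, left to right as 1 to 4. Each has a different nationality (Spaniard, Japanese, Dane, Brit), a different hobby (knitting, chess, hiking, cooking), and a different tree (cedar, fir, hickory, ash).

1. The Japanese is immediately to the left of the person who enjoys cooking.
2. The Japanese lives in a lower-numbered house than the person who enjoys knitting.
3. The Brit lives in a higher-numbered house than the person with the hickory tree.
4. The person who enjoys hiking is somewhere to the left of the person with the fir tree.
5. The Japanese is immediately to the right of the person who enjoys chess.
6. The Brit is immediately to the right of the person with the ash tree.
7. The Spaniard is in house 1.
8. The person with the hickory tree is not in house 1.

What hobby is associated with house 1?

The Spaniard is in house 1 (clue 7).
So house 1 gets cedar for tree.
House 4's tree must be fir (nothing else left).
The Brit is narrowed to house 3 or 4; consider each.
Placing it in house 3 leads to a contradiction, so it's in house 4.
From clue 6, the person with the ash tree must be in house 3.
That leaves hickory as the tree for house 2.
The Dane is narrowed to house 2 or 3; consider each.
Placing it in house 2 leads to a contradiction, so it's in house 3.
That leaves Japanese as the nationality for house 2.
By clue 1, the person who enjoys cooking is in house 3.
From clue 5, the person who enjoys chess must be in house 1.
House 2 hobby: only hiking fits.
That leaves knitting as the hobby for house 4.
So: house 1 = Spaniard/chess/cedar, house 2 = Japanese/hiking/hickory, house 3 = Dane/cooking/ash, house 4 = Brit/knitting/fir.

chess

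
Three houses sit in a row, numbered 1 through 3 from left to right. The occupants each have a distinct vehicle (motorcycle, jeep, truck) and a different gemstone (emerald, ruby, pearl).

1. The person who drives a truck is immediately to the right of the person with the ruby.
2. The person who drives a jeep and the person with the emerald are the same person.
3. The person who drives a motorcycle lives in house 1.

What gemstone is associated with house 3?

emerald

Clue 3 places the person who drives a motorcycle in house 1.
The person who drives a jeep is narrowed to house 2 or 3; consider each.
Placing it in house 2 leads to a contradiction, so it's in house 3.
Clue 2 places the person with the emerald in house 3.
That leaves truck as the vehicle for house 2.
Clue 1 places the person with the ruby in house 1.
So house 2 gets pearl for gemstone.
So: house 1 = motorcycle/ruby, house 2 = truck/pearl, house 3 = jeep/emerald.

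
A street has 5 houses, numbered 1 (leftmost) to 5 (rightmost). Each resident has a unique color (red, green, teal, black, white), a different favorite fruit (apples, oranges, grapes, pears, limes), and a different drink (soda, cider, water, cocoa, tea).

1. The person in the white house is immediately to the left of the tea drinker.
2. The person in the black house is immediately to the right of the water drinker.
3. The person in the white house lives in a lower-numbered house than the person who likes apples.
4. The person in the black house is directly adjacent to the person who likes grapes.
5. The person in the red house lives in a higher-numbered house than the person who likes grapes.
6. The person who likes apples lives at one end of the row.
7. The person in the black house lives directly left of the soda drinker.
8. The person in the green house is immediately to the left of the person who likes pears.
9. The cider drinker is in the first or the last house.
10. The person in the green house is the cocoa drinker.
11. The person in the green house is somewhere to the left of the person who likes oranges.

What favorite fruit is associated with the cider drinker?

apples

By clue 6, the person who likes apples is in house 5.
The cider drinker is narrowed to house 1 or 5; consider each.
Placing it in house 1 leads to a contradiction, so it's in house 5.
The person in the black house is narrowed to house 2 or 3; consider each.
Placing it in house 2 leads to a contradiction, so it's in house 3.
By clue 2, the water drinker is in house 2.
The soda drinker is in house 4 (clue 7).
That leaves limes as the favorite fruit for house 1.
House 1's drink must be cocoa (nothing else left).
House 3's drink must be tea (nothing else left).
The person in the white house is in house 2 (clue 1).
The person in the green house is in house 1 (clue 10).
The person who likes pears is in house 2 (clue 8).
The only favorite fruit still possible for house 3 is oranges.
That leaves grapes as the favorite fruit for house 4.
Clue 5 places the person in the red house in house 5.
The only color still possible for house 4 is teal.
So: house 1 = green/limes/cocoa, house 2 = white/pears/water, house 3 = black/oranges/tea, house 4 = teal/grapes/soda, house 5 = red/apples/cider.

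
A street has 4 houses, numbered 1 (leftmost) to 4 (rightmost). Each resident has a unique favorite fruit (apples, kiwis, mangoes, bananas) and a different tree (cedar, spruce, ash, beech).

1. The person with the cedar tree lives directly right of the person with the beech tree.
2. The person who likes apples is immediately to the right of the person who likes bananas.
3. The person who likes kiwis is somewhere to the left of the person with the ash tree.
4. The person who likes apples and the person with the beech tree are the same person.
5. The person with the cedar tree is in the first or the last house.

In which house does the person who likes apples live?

3

The person with the cedar tree is in house 4 (clue 5).
So house 4 gets mangoes for favorite fruit.
House 1's tree must be spruce (nothing else left).
By clue 1, the person with the beech tree is in house 3.
Clue 4 places the person who likes apples in house 3.
House 2's tree must be ash (nothing else left).
Clue 2: the person who likes bananas is in house 2.
Clue 3 places the person who likes kiwis in house 1.
So: house 1 = kiwis/spruce, house 2 = bananas/ash, house 3 = apples/beech, house 4 = mangoes/cedar.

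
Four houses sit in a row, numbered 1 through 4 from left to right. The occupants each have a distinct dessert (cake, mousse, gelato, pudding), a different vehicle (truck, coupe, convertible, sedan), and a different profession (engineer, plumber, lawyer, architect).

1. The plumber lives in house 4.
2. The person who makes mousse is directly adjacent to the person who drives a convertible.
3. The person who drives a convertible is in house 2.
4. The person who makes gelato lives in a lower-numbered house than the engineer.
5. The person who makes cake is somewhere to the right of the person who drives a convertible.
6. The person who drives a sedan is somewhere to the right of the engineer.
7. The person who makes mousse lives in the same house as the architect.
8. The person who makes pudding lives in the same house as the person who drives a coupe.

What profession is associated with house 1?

architect

The plumber is in house 4 (clue 1).
Clue 3: the person who drives a convertible is in house 2.
House 2 dessert: only gelato fits.
By clue 4, the engineer is in house 3.
By clue 6, the person who drives a sedan is in house 4.
So house 1 gets architect for profession.
So house 2 gets lawyer for profession.
The person who makes mousse is in house 1 (clue 7).
House 3 dessert: only pudding fits.
That leaves cake as the dessert for house 4.
By clue 8, the person who drives a coupe is in house 3.
House 1 vehicle: only truck fits.
So: house 1 = mousse/truck/architect, house 2 = gelato/convertible/lawyer, house 3 = pudding/coupe/engineer, house 4 = cake/sedan/plumber.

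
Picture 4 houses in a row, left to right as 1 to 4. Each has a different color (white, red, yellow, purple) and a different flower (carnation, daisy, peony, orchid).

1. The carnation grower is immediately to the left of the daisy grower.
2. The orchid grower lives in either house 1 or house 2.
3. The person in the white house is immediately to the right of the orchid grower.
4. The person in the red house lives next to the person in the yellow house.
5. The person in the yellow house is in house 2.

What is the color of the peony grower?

red

Clue 5 places the person in the yellow house in house 2.
Clue 3: the orchid grower is in house 2.
House 1 color: only red fits.
That leaves white as the color for house 3.
The only color still possible for house 4 is purple.
Clue 1: the carnation grower is in house 3.
Clue 1 places the daisy grower in house 4.
House 1's flower must be peony (nothing else left).
So: house 1 = red/peony, house 2 = yellow/orchid, house 3 = white/carnation, house 4 = purple/daisy.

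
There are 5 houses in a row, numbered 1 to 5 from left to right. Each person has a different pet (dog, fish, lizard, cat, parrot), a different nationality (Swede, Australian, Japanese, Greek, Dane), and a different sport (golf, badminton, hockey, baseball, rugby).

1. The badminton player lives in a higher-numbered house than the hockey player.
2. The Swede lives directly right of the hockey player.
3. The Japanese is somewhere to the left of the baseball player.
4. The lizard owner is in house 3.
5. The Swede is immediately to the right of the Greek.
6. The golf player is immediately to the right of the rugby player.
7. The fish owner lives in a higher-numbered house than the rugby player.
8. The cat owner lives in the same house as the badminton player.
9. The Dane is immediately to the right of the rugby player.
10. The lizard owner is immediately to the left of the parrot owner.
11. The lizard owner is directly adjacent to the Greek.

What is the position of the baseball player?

3

Clue 4: the lizard owner is in house 3.
Clue 10 places the parrot owner in house 4.
The only pet still possible for house 1 is dog.
That leaves rugby as the sport for house 1.
The badminton player is in house 5 (clue 1).
By clue 6, the golf player is in house 2.
The cat owner is in house 5 (clue 8).
Clue 9 places the Dane in house 2.
So house 2 gets fish for pet.
That leaves baseball as the sport for house 3.
House 4's sport must be hockey (nothing else left).
From clue 2, the Swede must be in house 5.
Clue 3: the Japanese is in house 1.
House 3's nationality must be Australian (nothing else left).
The only nationality still possible for house 4 is Greek.
So: house 1 = dog/Japanese/rugby, house 2 = fish/Dane/golf, house 3 = lizard/Australian/baseball, house 4 = parrot/Greek/hockey, house 5 = cat/Swede/badminton.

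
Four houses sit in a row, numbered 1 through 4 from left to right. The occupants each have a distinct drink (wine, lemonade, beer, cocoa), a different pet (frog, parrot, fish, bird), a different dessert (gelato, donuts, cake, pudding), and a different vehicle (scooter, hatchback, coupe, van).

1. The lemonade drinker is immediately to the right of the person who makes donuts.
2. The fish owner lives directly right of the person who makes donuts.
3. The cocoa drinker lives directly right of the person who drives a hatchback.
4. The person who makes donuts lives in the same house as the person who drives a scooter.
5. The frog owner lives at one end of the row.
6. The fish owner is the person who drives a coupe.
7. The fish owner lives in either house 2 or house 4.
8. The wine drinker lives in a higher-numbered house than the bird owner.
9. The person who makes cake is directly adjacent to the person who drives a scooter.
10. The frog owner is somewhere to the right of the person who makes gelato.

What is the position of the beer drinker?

1

From clue 10, the frog owner must be in house 4.
House 1 drink: only beer fits.
The only pet still possible for house 2 is fish.
Clue 2: the person who makes donuts is in house 1.
Clue 4: the person who drives a scooter is in house 1.
The person who drives a coupe is in house 2 (clue 6).
The person who makes cake is in house 2 (clue 9).
That leaves pudding as the dessert for house 4.
House 4's vehicle must be van (nothing else left).
From clue 1, the lemonade drinker must be in house 2.
Clue 3 places the cocoa drinker in house 4.
That leaves wine as the drink for house 3.
House 3's dessert must be gelato (nothing else left).
House 3 vehicle: only hatchback fits.
Clue 8: the bird owner is in house 1.
That leaves parrot as the pet for house 3.
So: house 1 = beer/bird/donuts/scooter, house 2 = lemonade/fish/cake/coupe, house 3 = wine/parrot/gelato/hatchback, house 4 = cocoa/frog/pudding/van.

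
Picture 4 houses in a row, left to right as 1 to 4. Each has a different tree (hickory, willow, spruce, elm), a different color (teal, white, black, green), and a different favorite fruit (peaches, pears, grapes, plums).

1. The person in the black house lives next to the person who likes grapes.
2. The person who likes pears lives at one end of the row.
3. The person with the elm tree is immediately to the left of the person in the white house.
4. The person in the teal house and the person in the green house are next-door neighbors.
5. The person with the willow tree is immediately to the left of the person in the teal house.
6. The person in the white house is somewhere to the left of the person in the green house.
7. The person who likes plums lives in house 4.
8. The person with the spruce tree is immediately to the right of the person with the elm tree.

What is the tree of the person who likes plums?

hickory

Clue 7 places the person who likes plums in house 4.
House 1 color: only black fits.
Clue 1 places the person who likes grapes in house 2.
So house 4 gets hickory for tree.
House 1's favorite fruit must be pears (nothing else left).
So house 3 gets peaches for favorite fruit.
The person with the elm tree is narrowed to house 1 or 2; consider each.
Placing it in house 2 leads to a contradiction, so it's in house 1.
Clue 3: the person in the white house is in house 2.
Clue 8: the person with the spruce tree is in house 2.
The only tree still possible for house 3 is willow.
From clue 5, the person in the teal house must be in house 4.
That leaves green as the color for house 3.
So: house 1 = elm/black/pears, house 2 = spruce/white/grapes, house 3 = willow/green/peaches, house 4 = hickory/teal/plums.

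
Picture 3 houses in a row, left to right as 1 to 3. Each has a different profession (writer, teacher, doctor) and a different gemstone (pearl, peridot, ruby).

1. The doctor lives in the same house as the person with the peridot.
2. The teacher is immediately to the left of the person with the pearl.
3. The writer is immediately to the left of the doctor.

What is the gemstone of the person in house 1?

House 3 profession: only doctor fits.
By clue 1, the person with the peridot is in house 3.
Clue 3: the writer is in house 2.
The only profession still possible for house 1 is teacher.
House 1's gemstone must be ruby (nothing else left).
That leaves pearl as the gemstone for house 2.
So: house 1 = teacher/ruby, house 2 = writer/pearl, house 3 = doctor/peridot.

ruby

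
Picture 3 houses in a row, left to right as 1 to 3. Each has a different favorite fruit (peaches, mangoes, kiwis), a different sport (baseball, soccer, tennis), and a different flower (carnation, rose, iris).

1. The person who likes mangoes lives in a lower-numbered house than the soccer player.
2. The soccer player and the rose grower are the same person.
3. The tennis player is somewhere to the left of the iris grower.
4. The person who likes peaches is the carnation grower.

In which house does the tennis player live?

1

That leaves carnation as the flower for house 1.
Clue 4: the person who likes peaches is in house 1.
So house 2 gets mangoes for favorite fruit.
House 3's favorite fruit must be kiwis (nothing else left).
By clue 1, the soccer player is in house 3.
Clue 2 places the rose grower in house 3.
House 2 flower: only iris fits.
Clue 3: the tennis player is in house 1.
So house 2 gets baseball for sport.
So: house 1 = peaches/tennis/carnation, house 2 = mangoes/baseball/iris, house 3 = kiwis/soccer/rose.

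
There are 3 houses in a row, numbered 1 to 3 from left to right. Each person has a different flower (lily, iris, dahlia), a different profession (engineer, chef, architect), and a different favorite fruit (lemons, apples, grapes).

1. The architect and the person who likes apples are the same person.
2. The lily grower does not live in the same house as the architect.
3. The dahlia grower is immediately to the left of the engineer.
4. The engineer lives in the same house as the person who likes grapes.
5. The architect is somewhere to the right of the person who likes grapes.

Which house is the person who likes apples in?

Clue 5: the architect is in house 3.
From clue 5, the person who likes grapes must be in house 2.
House 1 profession: only chef fits.
The only profession still possible for house 2 is engineer.
Clue 1: the person who likes apples is in house 3.
Clue 3 places the dahlia grower in house 1.
House 3 flower: only iris fits.
The only favorite fruit still possible for house 1 is lemons.
That leaves lily as the flower for house 2.
So: house 1 = dahlia/chef/lemons, house 2 = lily/engineer/grapes, house 3 = iris/architect/apples.

3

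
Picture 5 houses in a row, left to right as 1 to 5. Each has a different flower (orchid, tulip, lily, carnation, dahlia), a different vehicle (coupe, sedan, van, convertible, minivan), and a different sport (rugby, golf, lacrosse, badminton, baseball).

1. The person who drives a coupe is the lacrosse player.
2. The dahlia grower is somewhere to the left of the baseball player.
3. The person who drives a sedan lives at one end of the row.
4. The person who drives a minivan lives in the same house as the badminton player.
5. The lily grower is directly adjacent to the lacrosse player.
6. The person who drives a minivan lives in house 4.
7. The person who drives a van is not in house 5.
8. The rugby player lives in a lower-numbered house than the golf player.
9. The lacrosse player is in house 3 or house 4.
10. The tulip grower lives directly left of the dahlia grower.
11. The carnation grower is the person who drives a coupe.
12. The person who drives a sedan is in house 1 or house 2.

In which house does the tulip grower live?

1

By clue 6, the person who drives a minivan is in house 4.
Clue 12 places the person who drives a sedan in house 1.
Clue 1 places the person who drives a coupe in house 3.
Clue 1: the lacrosse player is in house 3.
Clue 4 places the badminton player in house 4.
By clue 11, the carnation grower is in house 3.
That leaves orchid as the flower for house 5.
The only vehicle still possible for house 2 is van.
So house 5 gets convertible for vehicle.
The only sport still possible for house 1 is rugby.
The only sport still possible for house 2 is golf.
House 5 sport: only baseball fits.
Clue 10: the tulip grower is in house 1.
From clue 10, the dahlia grower must be in house 2.
The only flower still possible for house 4 is lily.
So: house 1 = tulip/sedan/rugby, house 2 = dahlia/van/golf, house 3 = carnation/coupe/lacrosse, house 4 = lily/minivan/badminton, house 5 = orchid/convertible/baseball.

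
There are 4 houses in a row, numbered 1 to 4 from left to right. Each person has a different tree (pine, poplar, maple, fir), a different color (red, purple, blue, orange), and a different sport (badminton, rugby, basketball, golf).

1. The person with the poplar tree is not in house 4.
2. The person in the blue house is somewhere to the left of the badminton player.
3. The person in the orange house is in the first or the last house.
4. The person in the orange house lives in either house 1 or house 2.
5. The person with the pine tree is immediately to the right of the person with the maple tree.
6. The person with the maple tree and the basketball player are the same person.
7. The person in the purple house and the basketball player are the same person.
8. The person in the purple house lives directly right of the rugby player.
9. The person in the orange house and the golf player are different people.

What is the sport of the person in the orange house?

rugby

From clue 4, the person in the orange house must be in house 1.
The only color still possible for house 4 is red.
House 1's sport must be rugby (nothing else left).
Clue 8 places the person in the purple house in house 2.
House 3 color: only blue fits.
Clue 2: the badminton player is in house 4.
Clue 7: the basketball player is in house 2.
That leaves golf as the sport for house 3.
Clue 6: the person with the maple tree is in house 2.
The person with the pine tree is in house 3 (clue 5).
House 1 tree: only poplar fits.
The only tree still possible for house 4 is fir.
So: house 1 = poplar/orange/rugby, house 2 = maple/purple/basketball, house 3 = pine/blue/golf, house 4 = fir/red/badminton.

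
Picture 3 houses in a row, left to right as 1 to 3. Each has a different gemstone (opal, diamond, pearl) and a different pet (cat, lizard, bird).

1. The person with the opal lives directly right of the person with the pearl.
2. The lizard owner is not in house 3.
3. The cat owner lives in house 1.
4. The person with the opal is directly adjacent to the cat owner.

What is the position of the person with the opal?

2

The cat owner is in house 1 (clue 3).
Clue 4 places the person with the opal in house 2.
House 1 gemstone: only pearl fits.
So house 3 gets diamond for gemstone.
That leaves lizard as the pet for house 2.
That leaves bird as the pet for house 3.
So: house 1 = pearl/cat, house 2 = opal/lizard, house 3 = diamond/bird.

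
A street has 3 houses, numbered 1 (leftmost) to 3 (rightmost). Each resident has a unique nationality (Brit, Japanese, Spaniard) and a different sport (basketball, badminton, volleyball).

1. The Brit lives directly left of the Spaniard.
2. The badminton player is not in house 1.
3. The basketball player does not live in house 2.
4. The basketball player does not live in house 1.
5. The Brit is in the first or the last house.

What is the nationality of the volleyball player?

Clue 4 places the basketball player in house 3.
Clue 5: the Brit is in house 1.
So house 1 gets volleyball for sport.
That leaves badminton as the sport for house 2.
Clue 1: the Spaniard is in house 2.
House 3's nationality must be Japanese (nothing else left).
So: house 1 = Brit/volleyball, house 2 = Spaniard/badminton, house 3 = Japanese/basketball.

Brit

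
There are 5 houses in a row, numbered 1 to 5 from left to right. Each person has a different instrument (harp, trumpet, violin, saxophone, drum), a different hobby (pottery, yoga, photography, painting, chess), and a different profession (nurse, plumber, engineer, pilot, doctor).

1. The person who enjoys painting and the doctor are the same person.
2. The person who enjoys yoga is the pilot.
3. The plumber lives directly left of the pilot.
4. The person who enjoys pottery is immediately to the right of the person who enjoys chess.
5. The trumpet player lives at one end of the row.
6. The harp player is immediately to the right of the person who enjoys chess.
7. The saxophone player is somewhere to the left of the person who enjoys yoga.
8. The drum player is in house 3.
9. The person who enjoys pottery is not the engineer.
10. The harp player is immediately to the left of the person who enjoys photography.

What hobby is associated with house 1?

chess

The drum player is in house 3 (clue 8).
The harp player is narrowed to house 2 or 4; consider each.
Placing it in house 4 leads to a contradiction, so it's in house 2.
Clue 6: the person who enjoys chess is in house 1.
Clue 10: the person who enjoys photography is in house 3.
The person who enjoys pottery is in house 2 (clue 4).
House 2's profession must be nurse (nothing else left).
So house 1 gets engineer for profession.
House 3's profession must be plumber (nothing else left).
The pilot is in house 4 (clue 3).
So house 5 gets doctor for profession.
From clue 1, the person who enjoys painting must be in house 5.
From clue 2, the person who enjoys yoga must be in house 4.
The saxophone player is in house 1 (clue 7).
So house 4 gets violin for instrument.
House 5 instrument: only trumpet fits.
So: house 1 = saxophone/chess/engineer, house 2 = harp/pottery/nurse, house 3 = drum/photography/plumber, house 4 = violin/yoga/pilot, house 5 = trumpet/painting/doctor.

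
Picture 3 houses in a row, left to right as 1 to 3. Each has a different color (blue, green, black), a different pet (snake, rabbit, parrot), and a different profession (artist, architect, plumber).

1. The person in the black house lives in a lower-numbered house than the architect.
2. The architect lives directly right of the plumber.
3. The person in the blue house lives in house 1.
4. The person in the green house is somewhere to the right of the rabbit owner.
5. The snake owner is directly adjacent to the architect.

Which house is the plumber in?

The person in the blue house is in house 1 (clue 3).
The only color still possible for house 2 is black.
House 3 color: only green fits.
The architect is in house 3 (clue 1).
Clue 2: the plumber is in house 2.
Clue 5 places the snake owner in house 2.
That leaves rabbit as the pet for house 1.
House 3 pet: only parrot fits.
That leaves artist as the profession for house 1.
So: house 1 = blue/rabbit/artist, house 2 = black/snake/plumber, house 3 = green/parrot/architect.

2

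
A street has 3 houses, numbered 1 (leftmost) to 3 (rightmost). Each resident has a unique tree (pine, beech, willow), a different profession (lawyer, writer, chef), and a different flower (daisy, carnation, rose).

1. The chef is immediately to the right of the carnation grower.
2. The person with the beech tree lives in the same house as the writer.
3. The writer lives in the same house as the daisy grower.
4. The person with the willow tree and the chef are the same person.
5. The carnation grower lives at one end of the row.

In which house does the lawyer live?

1

Clue 5 places the carnation grower in house 1.
Clue 1: the chef is in house 2.
By clue 4, the person with the willow tree is in house 2.
So house 1 gets lawyer for profession.
That leaves writer as the profession for house 3.
By clue 2, the person with the beech tree is in house 3.
The daisy grower is in house 3 (clue 3).
So house 1 gets pine for tree.
The only flower still possible for house 2 is rose.
So: house 1 = pine/lawyer/carnation, house 2 = willow/chef/rose, house 3 = beech/writer/daisy.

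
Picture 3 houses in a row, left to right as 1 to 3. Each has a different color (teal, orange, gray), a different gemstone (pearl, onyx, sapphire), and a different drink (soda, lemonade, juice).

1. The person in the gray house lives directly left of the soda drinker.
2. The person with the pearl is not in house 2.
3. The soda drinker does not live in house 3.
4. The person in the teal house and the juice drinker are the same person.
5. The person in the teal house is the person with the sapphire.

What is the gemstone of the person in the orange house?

Clue 3: the soda drinker is in house 2.
Clue 1: the person in the gray house is in house 1.
That leaves orange as the color for house 2.
House 3's color must be teal (nothing else left).
House 2 gemstone: only onyx fits.
By clue 4, the juice drinker is in house 3.
Clue 5: the person with the sapphire is in house 3.
House 1's gemstone must be pearl (nothing else left).
That leaves lemonade as the drink for house 1.
So: house 1 = gray/pearl/lemonade, house 2 = orange/onyx/soda, house 3 = teal/sapphire/juice.

onyx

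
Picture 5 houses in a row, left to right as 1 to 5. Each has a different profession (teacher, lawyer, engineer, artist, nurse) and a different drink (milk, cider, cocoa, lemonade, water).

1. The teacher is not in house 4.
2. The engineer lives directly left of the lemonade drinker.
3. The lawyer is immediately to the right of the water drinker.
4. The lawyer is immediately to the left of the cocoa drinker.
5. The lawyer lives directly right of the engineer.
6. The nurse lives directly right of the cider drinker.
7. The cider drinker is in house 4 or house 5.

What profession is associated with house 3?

teacher

Clue 7: the cider drinker is in house 4.
By clue 5, the lawyer is in house 2.
From clue 5, the engineer must be in house 1.
Clue 6 places the nurse in house 5.
The only profession still possible for house 4 is artist.
Clue 2 places the lemonade drinker in house 2.
The water drinker is in house 1 (clue 3).
The cocoa drinker is in house 3 (clue 4).
The only profession still possible for house 3 is teacher.
That leaves milk as the drink for house 5.
So: house 1 = engineer/water, house 2 = lawyer/lemonade, house 3 = teacher/cocoa, house 4 = artist/cider, house 5 = nurse/milk.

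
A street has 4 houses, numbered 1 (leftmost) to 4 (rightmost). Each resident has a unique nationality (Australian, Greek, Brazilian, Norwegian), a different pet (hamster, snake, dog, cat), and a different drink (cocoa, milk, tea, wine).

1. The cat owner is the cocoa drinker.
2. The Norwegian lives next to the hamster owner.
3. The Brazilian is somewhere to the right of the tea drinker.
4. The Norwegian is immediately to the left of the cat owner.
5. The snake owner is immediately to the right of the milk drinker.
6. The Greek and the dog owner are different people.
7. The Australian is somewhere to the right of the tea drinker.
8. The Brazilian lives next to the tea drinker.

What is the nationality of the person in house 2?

Norwegian

The Australian is narrowed to house 2 or 3 or 4; consider each.
Placing it in house 2 and house 3 leads to a contradiction, so it's in house 4.
The Brazilian is narrowed to house 2 or 3; consider each.
Placing it in house 2 leads to a contradiction, so it's in house 3.
By clue 8, the tea drinker is in house 2.
The Norwegian is in house 2 (clue 4).
By clue 4, the cat owner is in house 3.
House 1 nationality: only Greek fits.
Clue 1 places the cocoa drinker in house 3.
The hamster owner is in house 1 (clue 2).
The only drink still possible for house 1 is milk.
That leaves wine as the drink for house 4.
By clue 5, the snake owner is in house 2.
The only pet still possible for house 4 is dog.
So: house 1 = Greek/hamster/milk, house 2 = Norwegian/snake/tea, house 3 = Brazilian/cat/cocoa, house 4 = Australian/dog/wine.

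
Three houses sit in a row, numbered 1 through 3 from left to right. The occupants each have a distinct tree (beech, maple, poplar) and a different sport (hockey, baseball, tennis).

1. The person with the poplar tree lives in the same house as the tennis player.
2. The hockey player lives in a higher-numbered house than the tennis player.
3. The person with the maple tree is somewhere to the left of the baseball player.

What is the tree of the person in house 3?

beech

So house 1 gets tennis for sport.
Clue 1 places the person with the poplar tree in house 1.
House 3 tree: only beech fits.
Clue 3 places the baseball player in house 3.
So house 2 gets maple for tree.
That leaves hockey as the sport for house 2.
So: house 1 = poplar/tennis, house 2 = maple/hockey, house 3 = beech/baseball.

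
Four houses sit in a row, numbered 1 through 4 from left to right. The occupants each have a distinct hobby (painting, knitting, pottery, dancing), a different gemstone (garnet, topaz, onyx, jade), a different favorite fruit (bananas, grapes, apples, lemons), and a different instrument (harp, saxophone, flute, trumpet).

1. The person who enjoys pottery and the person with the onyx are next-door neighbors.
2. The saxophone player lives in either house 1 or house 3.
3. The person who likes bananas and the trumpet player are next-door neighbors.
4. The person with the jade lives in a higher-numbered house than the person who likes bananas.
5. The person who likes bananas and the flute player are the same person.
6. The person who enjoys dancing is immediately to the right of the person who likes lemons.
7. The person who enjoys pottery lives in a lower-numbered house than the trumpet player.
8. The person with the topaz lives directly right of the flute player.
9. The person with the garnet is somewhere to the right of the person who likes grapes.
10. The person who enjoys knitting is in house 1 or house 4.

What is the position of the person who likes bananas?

House 1's gemstone must be onyx (nothing else left).
The only favorite fruit still possible for house 4 is apples.
The person who enjoys pottery is in house 2 (clue 1).
That leaves garnet as the gemstone for house 2.
So house 1 gets grapes for favorite fruit.
The person who enjoys dancing is narrowed to house 3 or 4; consider each.
Placing it in house 3 leads to a contradiction, so it's in house 4.
By clue 6, the person who likes lemons is in house 3.
House 3's hobby must be painting (nothing else left).
That leaves bananas as the favorite fruit for house 2.
Clue 3 places the trumpet player in house 3.
From clue 5, the flute player must be in house 2.
The person with the topaz is in house 3 (clue 8).
That leaves knitting as the hobby for house 1.
House 4's gemstone must be jade (nothing else left).
So house 4 gets harp for instrument.
That leaves saxophone as the instrument for house 1.
So: house 1 = knitting/onyx/grapes/saxophone, house 2 = pottery/garnet/bananas/flute, house 3 = painting/topaz/lemons/trumpet, house 4 = dancing/jade/apples/harp.

2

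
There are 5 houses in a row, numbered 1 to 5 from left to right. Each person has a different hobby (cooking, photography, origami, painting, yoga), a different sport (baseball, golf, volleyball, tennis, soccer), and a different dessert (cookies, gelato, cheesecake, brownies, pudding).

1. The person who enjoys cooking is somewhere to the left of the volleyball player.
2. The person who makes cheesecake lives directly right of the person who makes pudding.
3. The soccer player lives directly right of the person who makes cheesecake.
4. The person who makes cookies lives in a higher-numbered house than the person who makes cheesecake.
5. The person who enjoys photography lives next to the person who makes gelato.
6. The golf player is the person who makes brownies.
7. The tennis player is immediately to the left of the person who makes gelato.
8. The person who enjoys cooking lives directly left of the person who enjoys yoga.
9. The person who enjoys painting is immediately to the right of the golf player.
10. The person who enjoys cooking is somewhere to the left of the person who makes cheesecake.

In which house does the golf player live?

4

The person who enjoys cooking is narrowed to house 1 or 2 or 3; consider each.
Placing it in house 2 and house 3 leads to a contradiction, so it's in house 1.
Clue 8: the person who enjoys yoga is in house 2.
The only dessert still possible for house 1 is pudding.
By clue 2, the person who makes cheesecake is in house 2.
By clue 3, the soccer player is in house 3.
By clue 6, the golf player is in house 4.
By clue 6, the person who makes brownies is in house 4.
From clue 9, the person who enjoys painting must be in house 5.
House 1's sport must be baseball (nothing else left).
So house 2 gets tennis for sport.
House 5's sport must be volleyball (nothing else left).
The person who enjoys photography is in house 4 (clue 5).
From clue 7, the person who makes gelato must be in house 3.
The only hobby still possible for house 3 is origami.
So house 5 gets cookies for dessert.
So: house 1 = cooking/baseball/pudding, house 2 = yoga/tennis/cheesecake, house 3 = origami/soccer/gelato, house 4 = photography/golf/brownies, house 5 = painting/volleyball/cookies.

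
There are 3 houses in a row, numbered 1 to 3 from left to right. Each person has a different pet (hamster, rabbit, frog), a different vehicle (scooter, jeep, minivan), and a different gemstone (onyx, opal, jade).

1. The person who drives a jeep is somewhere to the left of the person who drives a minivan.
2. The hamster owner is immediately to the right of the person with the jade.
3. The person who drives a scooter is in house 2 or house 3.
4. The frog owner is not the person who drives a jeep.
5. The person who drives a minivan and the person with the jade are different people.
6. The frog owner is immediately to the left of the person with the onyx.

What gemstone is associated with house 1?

opal

So house 1 gets jeep for vehicle.
By clue 4, the frog owner is in house 2.
Clue 6 places the person with the onyx in house 3.
The only pet still possible for house 1 is rabbit.
So house 3 gets hamster for pet.
Clue 2: the person with the jade is in house 2.
By clue 5, the person who drives a minivan is in house 3.
So house 2 gets scooter for vehicle.
House 1's gemstone must be opal (nothing else left).
So: house 1 = rabbit/jeep/opal, house 2 = frog/scooter/jade, house 3 = hamster/minivan/onyx.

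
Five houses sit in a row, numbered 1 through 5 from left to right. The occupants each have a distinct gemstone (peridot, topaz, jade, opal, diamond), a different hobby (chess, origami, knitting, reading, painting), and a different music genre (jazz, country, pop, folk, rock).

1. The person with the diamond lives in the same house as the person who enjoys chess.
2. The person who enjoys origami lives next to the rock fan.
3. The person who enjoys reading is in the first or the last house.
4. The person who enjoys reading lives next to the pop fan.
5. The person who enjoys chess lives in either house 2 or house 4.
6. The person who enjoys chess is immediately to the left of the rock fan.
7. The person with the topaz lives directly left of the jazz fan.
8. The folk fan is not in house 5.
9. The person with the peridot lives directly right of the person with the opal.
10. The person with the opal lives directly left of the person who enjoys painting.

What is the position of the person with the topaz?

3

The person with the diamond is narrowed to house 2 or 4; consider each.
Placing it in house 4 leads to a contradiction, so it's in house 2.
By clue 1, the person who enjoys chess is in house 2.
The rock fan is in house 3 (clue 6).
So house 4 gets origami for hobby.
The person with the opal is in house 4 (clue 10).
Clue 10 places the person who enjoys painting in house 5.
So house 3 gets knitting for hobby.
Clue 4: the pop fan is in house 2.
The only gemstone still possible for house 5 is peridot.
House 1 hobby: only reading fits.
House 5's music genre must be country (nothing else left).
By clue 7, the person with the topaz is in house 3.
That leaves jade as the gemstone for house 1.
The only music genre still possible for house 1 is folk.
The only music genre still possible for house 4 is jazz.
So: house 1 = jade/reading/folk, house 2 = diamond/chess/pop, house 3 = topaz/knitting/rock, house 4 = opal/origami/jazz, house 5 = peridot/painting/country.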